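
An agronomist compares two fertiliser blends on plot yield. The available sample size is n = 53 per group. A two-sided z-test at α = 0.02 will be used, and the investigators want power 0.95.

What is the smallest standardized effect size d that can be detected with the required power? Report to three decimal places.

Required noncentrality: δ = z_{0.01} + z_{0.05} = 2.326 + 1.645 = 3.971.
(The second rejection-region term Φ(−δ − z_{α/2}) is negligible and dropped.)
δ = d·√(n/2) ⇒ d = δ/√(n/2) = 3.971/√(53/2) = 0.7714.

d ≈ 0.771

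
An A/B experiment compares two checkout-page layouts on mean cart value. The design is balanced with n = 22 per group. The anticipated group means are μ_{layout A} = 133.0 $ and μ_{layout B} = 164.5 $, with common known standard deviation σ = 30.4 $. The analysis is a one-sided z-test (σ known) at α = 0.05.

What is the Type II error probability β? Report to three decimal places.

Standardized effect: d = |μ_{layout A} − μ_{layout B}| / σ = |133.0 − 164.5| / 30.4 = 1.0362
Noncentrality parameter: δ = d·√(n/2) = 1.0362 × √(22/2) = 3.4366
One-sided α = 0.05 → critical value z_{0.05} = 1.645.
Power = P(Z > 1.645 − δ) = Φ(1.792) = 0.9634.
Type II error: β = 1 − power = 1 − 0.9634 = 0.0366.

β ≈ 0.037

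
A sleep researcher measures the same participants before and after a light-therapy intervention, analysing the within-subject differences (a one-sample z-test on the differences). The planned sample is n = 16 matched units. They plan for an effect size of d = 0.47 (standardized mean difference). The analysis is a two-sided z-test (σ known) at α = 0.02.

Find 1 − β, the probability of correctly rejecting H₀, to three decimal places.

Power ≈ 0.328

Noncentrality parameter: δ = d·√n = 0.47 × √16 = 1.8800
Two-sided α = 0.02 → critical value z_{0.01} = 2.326.
Power = Φ(δ − 2.326) + Φ(−δ − 2.326) = Φ(-0.446) + Φ(-4.206) = 0.3277 + 0.0000 = 0.3277.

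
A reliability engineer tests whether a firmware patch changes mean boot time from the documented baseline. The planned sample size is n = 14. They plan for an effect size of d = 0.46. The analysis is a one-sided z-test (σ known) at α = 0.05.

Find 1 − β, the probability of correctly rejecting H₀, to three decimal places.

Noncentrality parameter: δ = d·√n = 0.46 × √14 = 1.7212
Critical value for a one-sided test at α = 0.05: z_α = 1.645.
Power = P(Z > 1.645 − δ) = Φ(0.076) = 0.5304.

Power ≈ 0.530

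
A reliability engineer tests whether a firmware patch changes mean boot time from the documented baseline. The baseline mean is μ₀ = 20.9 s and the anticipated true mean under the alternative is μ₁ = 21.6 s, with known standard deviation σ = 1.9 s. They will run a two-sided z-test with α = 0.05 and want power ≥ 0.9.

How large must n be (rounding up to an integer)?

n = 78

Standardized effect: d = |μ₁ − μ₀| / σ = |21.6 − 20.9| / 1.9 = 0.3684
For power 0.9 need Φ(δ − z_{0.025}) = 0.9, so δ = z_{0.025} + z_{0.10} = 1.960 + 1.282 = 3.242.
(Ignoring the negligible lower-tail rejection probability gives the usual closed-form inversion.)
δ = d·√n ⇒ n = (δ/d)² = (3.242 / 0.3684)² = 77.41.
Rounding up, n = 78.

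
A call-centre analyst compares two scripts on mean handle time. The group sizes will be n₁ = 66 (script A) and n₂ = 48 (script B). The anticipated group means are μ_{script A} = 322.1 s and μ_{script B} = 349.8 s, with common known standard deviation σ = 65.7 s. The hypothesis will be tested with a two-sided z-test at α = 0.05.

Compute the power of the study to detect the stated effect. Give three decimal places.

Standardized effect: d = |μ_{script A} − μ_{script B}| / σ = |322.1 − 349.8| / 65.7 = 0.4216
Noncentrality parameter: δ = d / √(1/n₁ + 1/n₂) = 0.4216 / √(1/66 + 1/48) = 2.2226
Two-sided α = 0.05 → critical value z_{0.025} = 1.960.
Power = Φ(δ − 1.960) + Φ(−δ − 1.960) = Φ(0.263) + Φ(-4.183) = 0.6036 + 0.0000 = 0.6036.

Power ≈ 0.604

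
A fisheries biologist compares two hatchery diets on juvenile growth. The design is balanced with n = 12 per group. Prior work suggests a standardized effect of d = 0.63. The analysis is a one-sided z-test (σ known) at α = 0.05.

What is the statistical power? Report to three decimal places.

Power ≈ 0.460

Noncentrality parameter: δ = d·√(n/2) = 0.63 × √(12/2) = 1.5432
One-sided α = 0.05 → critical value z_{0.05} = 1.645.
Power = P(Z > 1.645 − δ) = Φ(-0.102) = 0.4595.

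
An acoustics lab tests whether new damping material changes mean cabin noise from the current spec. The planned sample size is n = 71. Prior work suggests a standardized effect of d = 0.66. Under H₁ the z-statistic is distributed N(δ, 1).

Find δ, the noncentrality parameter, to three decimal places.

δ ≈ 5.561

δ = d·√n = 0.66 × √71 = 5.5613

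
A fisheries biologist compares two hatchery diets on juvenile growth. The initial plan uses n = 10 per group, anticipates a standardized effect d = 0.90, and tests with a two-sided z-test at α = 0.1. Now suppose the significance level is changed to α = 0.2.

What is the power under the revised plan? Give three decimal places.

Power ≈ 0.768

δ = d·√(n/2) = 0.90 × √(10/2) = 2.0125 (unchanged). New critical value: z_{0.1} = 1.282.
Revised power = Φ(δ − 1.282) + Φ(−δ − 1.282) = Φ(0.731) + Φ(-3.294) = 0.7676 + 0.0005 = 0.7681.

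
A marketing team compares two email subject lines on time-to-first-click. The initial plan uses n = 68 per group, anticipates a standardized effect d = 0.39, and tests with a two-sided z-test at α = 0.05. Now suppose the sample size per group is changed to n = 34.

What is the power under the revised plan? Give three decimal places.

Power ≈ 0.363

With n = 34 per group: δ = d·√(n/2) = 0.39 × √(34/2) = 1.6080. Critical value z_{0.025} = 1.960.
Revised power = Φ(δ − 1.960) + Φ(−δ − 1.960) = Φ(-0.352) + Φ(-3.568) = 0.3624 + 0.0002 = 0.3626.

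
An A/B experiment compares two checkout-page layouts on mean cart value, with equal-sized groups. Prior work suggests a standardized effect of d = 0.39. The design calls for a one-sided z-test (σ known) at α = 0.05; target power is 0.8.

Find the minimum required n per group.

For power 0.8 need Φ(δ − z_{0.05}) = 0.8, so δ = z_{0.05} + z_{0.20} = 1.645 + 0.842 = 2.486.
δ = d·√(n/2) ⇒ n = 2(δ/d)² = 2 × (2.486 / 0.39)² = 81.30.
Rounding up, n = 82 per group.

n = 82 per group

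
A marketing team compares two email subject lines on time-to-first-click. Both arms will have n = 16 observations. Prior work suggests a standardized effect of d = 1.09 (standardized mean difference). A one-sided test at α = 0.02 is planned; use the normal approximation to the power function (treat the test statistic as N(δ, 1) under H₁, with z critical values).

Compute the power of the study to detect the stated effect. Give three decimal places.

Noncentrality parameter: δ = d·√(n/2) = 1.09 × √(16/2) = 3.0830
Critical value for a one-sided test at α = 0.02: z_α = 2.054.
Power = P(Z > 2.054 − δ) = Φ(1.029) = 0.8483.

Power ≈ 0.848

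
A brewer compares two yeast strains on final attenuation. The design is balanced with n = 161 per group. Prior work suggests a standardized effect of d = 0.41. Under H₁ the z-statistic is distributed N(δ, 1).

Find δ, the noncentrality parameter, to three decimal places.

The noncentrality parameter scales effect size by the design's sample-size factor: δ = d·√(n/2) = 0.41 × √(161/2) = 3.6786

δ ≈ 3.679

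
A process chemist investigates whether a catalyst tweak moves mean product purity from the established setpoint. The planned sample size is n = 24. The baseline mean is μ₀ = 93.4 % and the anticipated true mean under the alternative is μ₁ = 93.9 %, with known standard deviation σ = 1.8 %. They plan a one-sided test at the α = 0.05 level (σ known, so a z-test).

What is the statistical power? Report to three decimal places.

Standardized effect: d = |μ₁ − μ₀| / σ = |93.9 − 93.4| / 1.8 = 0.2778
Noncentrality parameter: δ = d·√n = 0.2778 × √24 = 1.3608
Critical value for a one-sided test at α = 0.05: z_α = 1.645.
Power = Φ(δ − 1.645) = Φ(-0.284) = 0.3882.

Power ≈ 0.388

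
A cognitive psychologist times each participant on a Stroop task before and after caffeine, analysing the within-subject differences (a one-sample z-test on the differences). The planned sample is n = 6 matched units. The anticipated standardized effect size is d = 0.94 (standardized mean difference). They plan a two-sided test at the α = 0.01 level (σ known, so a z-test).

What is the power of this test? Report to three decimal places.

Power ≈ 0.392

Noncentrality parameter: δ = d·√n = 0.94 × √6 = 2.3025
Two-sided α = 0.01 → critical value z_{0.005} = 2.576.
Power = Φ(δ − 2.576) + Φ(−δ − 2.576) = Φ(-0.273) + Φ(-4.878) = 0.3923 + 0.0000 = 0.3923.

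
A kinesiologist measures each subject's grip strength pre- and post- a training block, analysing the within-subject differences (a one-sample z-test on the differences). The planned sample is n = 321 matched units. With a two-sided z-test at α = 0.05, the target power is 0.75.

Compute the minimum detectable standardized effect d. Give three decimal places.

Required noncentrality: δ = z_{0.025} + z_{0.25} = 1.960 + 0.674 = 2.634.
(Lower-tail contribution to power is negligible for δ > 0.)
δ = d·√n ⇒ d = δ/√n = 2.634/√321 = 0.1470.

d ≈ 0.147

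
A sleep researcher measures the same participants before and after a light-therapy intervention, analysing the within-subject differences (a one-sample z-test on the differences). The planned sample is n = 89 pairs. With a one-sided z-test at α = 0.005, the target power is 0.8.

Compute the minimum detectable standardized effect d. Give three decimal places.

Need Φ(δ − 2.576) = 0.8, so δ = 2.576 + 0.842 = 3.417.
δ = d·√n ⇒ d = δ/√n = 3.417/√89 = 0.3622.

d ≈ 0.362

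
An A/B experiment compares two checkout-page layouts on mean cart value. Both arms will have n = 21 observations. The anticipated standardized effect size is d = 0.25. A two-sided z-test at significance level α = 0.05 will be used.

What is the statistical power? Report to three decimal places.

Noncentrality parameter: δ = d·√(n/2) = 0.25 × √(21/2) = 0.8101
Critical value for a two-sided test at α = 0.05: z_{α/2} = 1.960.
Power = Φ(δ − 1.960) + Φ(−δ − 1.960) = Φ(-1.150) + Φ(-2.770) = 0.1251 + 0.0028 = 0.1279.

Power ≈ 0.128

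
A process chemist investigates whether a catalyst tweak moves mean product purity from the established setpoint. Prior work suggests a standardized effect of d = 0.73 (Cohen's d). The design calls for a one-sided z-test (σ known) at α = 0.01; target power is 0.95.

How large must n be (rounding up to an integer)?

For power 0.95 need Φ(δ − z_{0.01}) = 0.95, so δ = z_{0.01} + z_{0.05} = 2.326 + 1.645 = 3.971.
δ = d·√n ⇒ n = (δ/d)² = (3.971 / 0.73)² = 29.59.
Round up to the next whole unit.

n = 30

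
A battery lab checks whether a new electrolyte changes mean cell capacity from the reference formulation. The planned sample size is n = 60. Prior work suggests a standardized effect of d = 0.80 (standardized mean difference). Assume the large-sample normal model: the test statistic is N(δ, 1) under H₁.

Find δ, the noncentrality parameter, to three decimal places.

δ ≈ 6.197

δ = d·√n = 0.80 × √60 = 6.1968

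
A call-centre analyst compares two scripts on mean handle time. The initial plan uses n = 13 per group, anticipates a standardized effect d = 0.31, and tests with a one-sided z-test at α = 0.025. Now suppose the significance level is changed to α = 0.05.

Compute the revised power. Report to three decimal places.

Power ≈ 0.196

δ = d·√(n/2) = 0.31 × √(13/2) = 0.7903 (unchanged). New critical value: z_{0.05} = 1.645.
Revised power = P(Z > 1.645 − δ) = Φ(-0.855) = 0.1964.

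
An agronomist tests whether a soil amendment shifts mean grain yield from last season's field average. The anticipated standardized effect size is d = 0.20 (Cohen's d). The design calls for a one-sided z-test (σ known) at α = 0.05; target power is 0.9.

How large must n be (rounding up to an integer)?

Set Φ(δ − 1.645) = 0.9; then δ − 1.645 = Φ⁻¹(0.9) = 1.282, giving δ = 2.926.
δ = d·√n ⇒ n = (δ/d)² = (2.926 / 0.20)² = 214.10.
Round up to the next whole unit.

n = 215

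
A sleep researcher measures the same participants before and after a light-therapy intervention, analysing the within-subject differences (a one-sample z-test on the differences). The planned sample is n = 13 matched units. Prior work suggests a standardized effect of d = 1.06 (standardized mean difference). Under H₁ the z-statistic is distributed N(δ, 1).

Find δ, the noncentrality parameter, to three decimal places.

The noncentrality parameter scales effect size by the design's sample-size factor: δ = d·√n = 1.06 × √13 = 3.8219

δ ≈ 3.822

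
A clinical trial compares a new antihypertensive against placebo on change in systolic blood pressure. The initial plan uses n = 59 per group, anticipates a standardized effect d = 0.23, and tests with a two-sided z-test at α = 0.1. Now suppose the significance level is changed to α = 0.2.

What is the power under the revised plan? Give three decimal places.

δ = d·√(n/2) = 0.23 × √(59/2) = 1.2492 (unchanged). New critical value: z_{0.1} = 1.282.
Revised power = Φ(δ − 1.282) + Φ(−δ − 1.282) = Φ(-0.032) + Φ(-2.531) = 0.4871 + 0.0057 = 0.4928.

Power ≈ 0.493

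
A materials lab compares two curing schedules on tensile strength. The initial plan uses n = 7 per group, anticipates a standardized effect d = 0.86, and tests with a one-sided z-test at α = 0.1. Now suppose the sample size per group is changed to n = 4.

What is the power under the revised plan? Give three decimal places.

With n = 4 per group: δ = d·√(n/2) = 0.86 × √(4/2) = 1.2162. Critical value z_{0.1} = 1.282.
Revised power = Φ(δ − 1.282) = Φ(-0.065) = 0.4740.

Power ≈ 0.474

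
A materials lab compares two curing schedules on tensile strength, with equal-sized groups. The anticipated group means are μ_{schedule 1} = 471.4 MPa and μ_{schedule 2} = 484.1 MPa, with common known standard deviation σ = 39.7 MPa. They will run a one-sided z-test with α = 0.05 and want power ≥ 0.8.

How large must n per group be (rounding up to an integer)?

n = 121 per group

Standardized effect: d = |μ_{schedule 1} − μ_{schedule 2}| / σ = |471.4 − 484.1| / 39.7 = 0.3199
Set Φ(δ − 1.645) = 0.8; then δ − 1.645 = Φ⁻¹(0.8) = 0.842, giving δ = 2.486.
δ = d·√(n/2) ⇒ n = 2(δ/d)² = 2 × (2.486 / 0.3199)² = 120.83.
Round up to the next whole unit.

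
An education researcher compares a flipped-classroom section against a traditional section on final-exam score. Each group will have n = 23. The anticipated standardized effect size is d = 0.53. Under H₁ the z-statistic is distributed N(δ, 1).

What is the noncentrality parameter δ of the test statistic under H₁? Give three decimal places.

The noncentrality parameter scales effect size by the design's sample-size factor: δ = d·√(n/2) = 0.53 × √(23/2) = 1.7973

δ ≈ 1.797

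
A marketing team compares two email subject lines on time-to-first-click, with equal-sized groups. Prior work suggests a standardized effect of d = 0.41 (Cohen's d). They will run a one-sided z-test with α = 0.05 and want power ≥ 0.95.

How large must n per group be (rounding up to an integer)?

Set Φ(δ − 1.645) = 0.95; then δ − 1.645 = Φ⁻¹(0.95) = 1.645, giving δ = 3.290.
δ = d·√(n/2) ⇒ n = 2(δ/d)² = 2 × (3.290 / 0.41)² = 128.76.
Round up to the next whole unit.

n = 129 per group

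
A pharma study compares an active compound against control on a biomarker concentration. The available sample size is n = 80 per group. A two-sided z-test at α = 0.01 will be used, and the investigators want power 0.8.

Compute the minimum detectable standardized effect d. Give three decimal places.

d ≈ 0.540

Required noncentrality: δ = z_{0.005} + z_{0.20} = 2.576 + 0.842 = 3.417.
(The second rejection-region term Φ(−δ − z_{α/2}) is negligible and dropped.)
δ = d·√(n/2) ⇒ d = δ/√(n/2) = 3.417/√(80/2) = 0.5403.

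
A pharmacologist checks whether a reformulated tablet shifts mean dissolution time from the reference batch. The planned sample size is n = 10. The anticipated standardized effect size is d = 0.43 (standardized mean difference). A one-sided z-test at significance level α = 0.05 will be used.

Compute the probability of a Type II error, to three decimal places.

Noncentrality parameter: δ = d·√n = 0.43 × √10 = 1.3598
Critical value for a one-sided test at α = 0.05: z_α = 1.645.
Power = P(Z > 1.645 − δ) = Φ(-0.285) = 0.3878.
Type II error: β = 1 − power = 1 − 0.3878 = 0.6122.

β ≈ 0.612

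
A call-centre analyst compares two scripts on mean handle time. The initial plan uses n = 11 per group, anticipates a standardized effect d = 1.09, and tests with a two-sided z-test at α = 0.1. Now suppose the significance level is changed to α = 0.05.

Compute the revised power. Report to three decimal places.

δ = d·√(n/2) = 1.09 × √(11/2) = 2.5563 (unchanged). New critical value: z_{0.025} = 1.960.
Revised power = Φ(δ − 1.960) + Φ(−δ − 1.960) = Φ(0.596) + Φ(-4.516) = 0.7245 + 0.0000 = 0.7245.

Power ≈ 0.725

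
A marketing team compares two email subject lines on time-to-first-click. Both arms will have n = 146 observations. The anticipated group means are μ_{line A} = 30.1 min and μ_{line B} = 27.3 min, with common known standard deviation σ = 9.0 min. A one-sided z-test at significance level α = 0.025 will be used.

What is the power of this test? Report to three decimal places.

Standardized effect: d = |μ_{line A} − μ_{line B}| / σ = |30.1 − 27.3| / 9.0 = 0.3111
Noncentrality parameter: δ = d·√(n/2) = 0.3111 × √(146/2) = 2.6581
One-sided α = 0.025 → critical value z_{0.025} = 1.960.
Power = P(Z > 1.960 − δ) = Φ(0.698) = 0.7575.

Power ≈ 0.757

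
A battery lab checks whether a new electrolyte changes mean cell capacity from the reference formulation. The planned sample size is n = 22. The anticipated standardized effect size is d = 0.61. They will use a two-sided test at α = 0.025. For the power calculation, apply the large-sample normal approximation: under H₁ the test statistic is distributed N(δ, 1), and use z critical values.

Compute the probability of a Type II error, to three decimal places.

Noncentrality parameter: δ = d·√n = 0.61 × √22 = 2.8612
Two-sided α = 0.025 → critical value z_{0.0125} = 2.241.
Power = Φ(δ − 2.241) + Φ(−δ − 2.241) = Φ(0.620) + Φ(-5.103) = 0.7323 + 0.0000 = 0.7323.
Type II error: β = 1 − power = 1 − 0.7323 = 0.2677.

β ≈ 0.268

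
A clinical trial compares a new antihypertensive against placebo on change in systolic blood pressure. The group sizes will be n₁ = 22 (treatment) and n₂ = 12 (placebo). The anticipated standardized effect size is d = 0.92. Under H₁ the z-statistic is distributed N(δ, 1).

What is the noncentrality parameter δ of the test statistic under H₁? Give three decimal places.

The noncentrality parameter scales effect size by the design's sample-size factor: δ = d / √(1/n₁ + 1/n₂) = 0.92 / √(1/22 + 1/12) = 2.5636

δ ≈ 2.564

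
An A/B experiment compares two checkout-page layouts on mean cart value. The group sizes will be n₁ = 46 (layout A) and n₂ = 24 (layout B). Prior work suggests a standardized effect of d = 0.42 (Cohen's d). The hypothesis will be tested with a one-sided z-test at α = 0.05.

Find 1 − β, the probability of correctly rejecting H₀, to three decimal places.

Noncentrality parameter: δ = d / √(1/n₁ + 1/n₂) = 0.42 / √(1/46 + 1/24) = 1.6680
Critical value for a one-sided test at α = 0.05: z_α = 1.645.
Power = Φ(δ − 1.645) = Φ(0.023) = 0.5092.

Power ≈ 0.509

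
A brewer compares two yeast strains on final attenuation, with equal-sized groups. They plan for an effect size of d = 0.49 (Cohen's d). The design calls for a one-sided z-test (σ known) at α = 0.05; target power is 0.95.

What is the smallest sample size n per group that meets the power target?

n = 91 per group

Set Φ(δ − 1.645) = 0.95; then δ − 1.645 = Φ⁻¹(0.95) = 1.645, giving δ = 3.290.
δ = d·√(n/2) ⇒ n = 2(δ/d)² = 2 × (3.290 / 0.49)² = 90.15.
Rounding up, n = 91 per group.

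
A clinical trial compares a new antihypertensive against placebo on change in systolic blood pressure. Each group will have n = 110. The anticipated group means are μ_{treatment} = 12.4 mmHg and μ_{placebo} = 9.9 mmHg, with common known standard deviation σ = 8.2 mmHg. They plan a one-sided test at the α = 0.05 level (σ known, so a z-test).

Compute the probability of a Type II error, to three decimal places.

β ≈ 0.269

Standardized effect: d = |μ_{treatment} − μ_{placebo}| / σ = |12.4 − 9.9| / 8.2 = 0.3049
Noncentrality parameter: δ = d·√(n/2) = 0.3049 × √(110/2) = 2.2610
Critical value for a one-sided test at α = 0.05: z_α = 1.645.
Power = P(Z > 1.645 − δ) = Φ(0.616) = 0.7311.
Type II error: β = 1 − power = 1 − 0.7311 = 0.2689.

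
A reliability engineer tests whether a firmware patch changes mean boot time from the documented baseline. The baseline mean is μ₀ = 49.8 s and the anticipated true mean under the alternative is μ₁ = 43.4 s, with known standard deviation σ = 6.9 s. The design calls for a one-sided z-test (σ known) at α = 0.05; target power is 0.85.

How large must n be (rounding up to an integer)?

Standardized effect: d = |μ₁ − μ₀| / σ = |43.4 − 49.8| / 6.9 = 0.9275
Set Φ(δ − 1.645) = 0.85; then δ − 1.645 = Φ⁻¹(0.85) = 1.036, giving δ = 2.681.
δ = d·√n ⇒ n = (δ/d)² = (2.681 / 0.9275)² = 8.36.
Round up to the next whole unit.

n = 9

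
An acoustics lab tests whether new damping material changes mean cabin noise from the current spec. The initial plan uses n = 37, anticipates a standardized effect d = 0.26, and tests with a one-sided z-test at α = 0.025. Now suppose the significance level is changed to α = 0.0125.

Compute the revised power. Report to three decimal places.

Power ≈ 0.255

δ = d·√n = 0.26 × √37 = 1.5815 (unchanged). New critical value: z_{0.0125} = 2.241.
Revised power = P(Z > 2.241 − δ) = Φ(-0.660) = 0.2547.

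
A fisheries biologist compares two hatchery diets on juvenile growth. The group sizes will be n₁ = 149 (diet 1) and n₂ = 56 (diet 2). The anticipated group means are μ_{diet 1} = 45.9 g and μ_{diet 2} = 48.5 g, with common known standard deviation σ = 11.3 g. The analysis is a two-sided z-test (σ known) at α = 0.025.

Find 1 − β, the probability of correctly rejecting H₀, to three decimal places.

Standardized effect: d = |μ_{diet 1} − μ_{diet 2}| / σ = |45.9 − 48.5| / 11.3 = 0.2301
Noncentrality parameter: δ = d / √(1/n₁ + 1/n₂) = 0.2301 / √(1/149 + 1/56) = 1.4679
Two-sided α = 0.025 → critical value z_{0.0125} = 2.241.
Power = Φ(δ − 2.241) + Φ(−δ − 2.241) = Φ(-0.773) + Φ(-3.709) = 0.2196 + 0.0001 = 0.2197.

Power ≈ 0.220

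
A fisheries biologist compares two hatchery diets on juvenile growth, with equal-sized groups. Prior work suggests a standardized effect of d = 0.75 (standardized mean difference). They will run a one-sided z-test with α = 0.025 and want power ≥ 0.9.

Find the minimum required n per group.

Set Φ(δ − 1.960) = 0.9; then δ − 1.960 = Φ⁻¹(0.9) = 1.282, giving δ = 3.242.
δ = d·√(n/2) ⇒ n = 2(δ/d)² = 2 × (3.242 / 0.75)² = 37.36.
Round up to the next whole unit.

n = 38 per group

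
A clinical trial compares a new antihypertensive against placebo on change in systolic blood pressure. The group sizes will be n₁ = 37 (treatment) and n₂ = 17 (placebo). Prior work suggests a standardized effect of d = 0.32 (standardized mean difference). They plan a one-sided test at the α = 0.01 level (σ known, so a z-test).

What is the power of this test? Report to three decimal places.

Noncentrality parameter: δ = d / √(1/n₁ + 1/n₂) = 0.32 / √(1/37 + 1/17) = 1.0921
Critical value for a one-sided test at α = 0.01: z_α = 2.326.
Power = Φ(δ − 2.326) = Φ(-1.234) = 0.1086.

Power ≈ 0.109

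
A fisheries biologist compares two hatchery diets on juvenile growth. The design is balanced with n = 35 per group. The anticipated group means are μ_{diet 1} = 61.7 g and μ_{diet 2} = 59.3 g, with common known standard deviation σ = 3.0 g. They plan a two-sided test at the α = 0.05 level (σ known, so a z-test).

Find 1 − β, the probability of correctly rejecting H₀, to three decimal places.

Standardized effect: d = |μ_{diet 1} − μ_{diet 2}| / σ = |61.7 − 59.3| / 3.0 = 0.8000
Noncentrality parameter: δ = d·√(n/2) = 0.8000 × √(35/2) = 3.3466
Two-sided α = 0.05 → critical value z_{0.025} = 1.960.
Power = Φ(δ − 1.960) + Φ(−δ − 1.960) = Φ(1.387) + Φ(-5.307) = 0.9172 + 0.0000 = 0.9172.

Power ≈ 0.917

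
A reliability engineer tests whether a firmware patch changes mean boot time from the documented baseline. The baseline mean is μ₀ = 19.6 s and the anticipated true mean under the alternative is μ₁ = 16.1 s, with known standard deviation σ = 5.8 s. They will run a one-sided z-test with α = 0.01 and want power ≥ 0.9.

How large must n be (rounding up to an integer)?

Standardized effect: d = |μ₁ − μ₀| / σ = |16.1 − 19.6| / 5.8 = 0.6034
For power 0.9 need Φ(δ − z_{0.01}) = 0.9, so δ = z_{0.01} + z_{0.10} = 2.326 + 1.282 = 3.608.
δ = d·√n ⇒ n = (δ/d)² = (3.608 / 0.6034)² = 35.75.
Round up to the next whole unit.

n = 36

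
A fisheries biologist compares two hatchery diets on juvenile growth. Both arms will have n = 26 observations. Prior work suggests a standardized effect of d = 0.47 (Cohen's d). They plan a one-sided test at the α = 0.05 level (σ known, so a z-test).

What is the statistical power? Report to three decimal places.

Noncentrality parameter: δ = d·√(n/2) = 0.47 × √(26/2) = 1.6946
One-sided α = 0.05 → critical value z_{0.05} = 1.645.
Power = Φ(δ − 1.645) = Φ(0.050) = 0.5198.

Power ≈ 0.520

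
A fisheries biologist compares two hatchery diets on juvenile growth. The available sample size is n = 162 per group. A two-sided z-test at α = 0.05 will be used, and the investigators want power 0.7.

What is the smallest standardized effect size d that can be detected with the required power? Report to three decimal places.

d ≈ 0.276

Required noncentrality: δ = z_{0.025} + z_{0.30} = 1.960 + 0.524 = 2.484.
(Lower-tail contribution to power is negligible for δ > 0.)
δ = d·√(n/2) ⇒ d = δ/√(n/2) = 2.484/√(162/2) = 0.2760.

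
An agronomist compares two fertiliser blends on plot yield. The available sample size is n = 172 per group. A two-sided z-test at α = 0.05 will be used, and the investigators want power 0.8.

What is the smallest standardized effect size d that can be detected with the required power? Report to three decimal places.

Need Φ(δ − 1.960) = 0.8, so δ = 1.960 + 0.842 = 2.802.
(Lower-tail contribution to power is negligible for δ > 0.)
δ = d·√(n/2) ⇒ d = δ/√(n/2) = 2.802/√(172/2) = 0.3021.

d ≈ 0.302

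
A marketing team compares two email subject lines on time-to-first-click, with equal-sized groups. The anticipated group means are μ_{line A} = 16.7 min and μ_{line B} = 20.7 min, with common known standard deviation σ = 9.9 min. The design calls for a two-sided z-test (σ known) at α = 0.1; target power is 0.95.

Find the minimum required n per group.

n = 133 per group

Standardized effect: d = |μ_{line A} − μ_{line B}| / σ = |16.7 − 20.7| / 9.9 = 0.4040
Set Φ(δ − 1.645) = 0.95; then δ − 1.645 = Φ⁻¹(0.95) = 1.645, giving δ = 3.290.
(For δ > 0 the lower-tail rejection region contributes negligibly to power, so the one-term inversion is standard.)
δ = d·√(n/2) ⇒ n = 2(δ/d)² = 2 × (3.290 / 0.4040)² = 132.59.
Rounding up, n = 133 per group.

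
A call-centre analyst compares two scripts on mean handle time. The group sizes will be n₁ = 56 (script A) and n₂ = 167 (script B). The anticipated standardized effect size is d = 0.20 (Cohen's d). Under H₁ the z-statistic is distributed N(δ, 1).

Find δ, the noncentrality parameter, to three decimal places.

δ ≈ 1.295

The noncentrality parameter scales effect size by the design's sample-size factor: δ = d / √(1/n₁ + 1/n₂) = 0.20 / √(1/56 + 1/167) = 1.2952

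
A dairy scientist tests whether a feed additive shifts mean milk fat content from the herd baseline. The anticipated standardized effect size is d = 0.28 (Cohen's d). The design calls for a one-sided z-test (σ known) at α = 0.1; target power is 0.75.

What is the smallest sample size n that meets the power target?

Set Φ(δ − 1.282) = 0.75; then δ − 1.282 = Φ⁻¹(0.75) = 0.674, giving δ = 1.956.
δ = d·√n ⇒ n = (δ/d)² = (1.956 / 0.28)² = 48.80.
Round up to the next whole unit.

n = 49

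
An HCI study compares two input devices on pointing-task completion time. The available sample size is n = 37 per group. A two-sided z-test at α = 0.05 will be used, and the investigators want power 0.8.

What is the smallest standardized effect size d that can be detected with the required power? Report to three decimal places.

Need Φ(δ − 1.960) = 0.8, so δ = 1.960 + 0.842 = 2.802.
(Lower-tail contribution to power is negligible for δ > 0.)
δ = d·√(n/2) ⇒ d = δ/√(n/2) = 2.802/√(37/2) = 0.6514.

d ≈ 0.651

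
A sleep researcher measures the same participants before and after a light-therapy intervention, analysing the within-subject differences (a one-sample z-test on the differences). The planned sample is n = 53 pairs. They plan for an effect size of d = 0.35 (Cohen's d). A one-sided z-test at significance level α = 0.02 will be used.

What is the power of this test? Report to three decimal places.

Power ≈ 0.689

Noncentrality parameter: δ = d·√n = 0.35 × √53 = 2.5480
One-sided α = 0.02 → critical value z_{0.02} = 2.054.
Power = Φ(δ − 2.054) = Φ(0.494) = 0.6894.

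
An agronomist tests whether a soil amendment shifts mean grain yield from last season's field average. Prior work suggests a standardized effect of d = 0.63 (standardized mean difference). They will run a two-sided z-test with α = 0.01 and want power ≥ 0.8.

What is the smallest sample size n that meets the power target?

Set Φ(δ − 2.576) = 0.8; then δ − 2.576 = Φ⁻¹(0.8) = 0.842, giving δ = 3.417.
(For δ > 0 the lower-tail rejection region contributes negligibly to power, so the one-term inversion is standard.)
δ = d·√n ⇒ n = (δ/d)² = (3.417 / 0.63)² = 29.43.
Rounding up, n = 30.

n = 30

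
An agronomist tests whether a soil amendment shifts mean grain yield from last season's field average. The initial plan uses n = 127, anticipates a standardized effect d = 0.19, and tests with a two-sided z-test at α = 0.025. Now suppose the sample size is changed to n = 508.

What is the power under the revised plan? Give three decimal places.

Power ≈ 0.979

With n = 508: δ = d·√n = 0.19 × √508 = 4.2824. Critical value z_{0.0125} = 2.241.
Revised power = Φ(δ − 2.241) + Φ(−δ − 2.241) = Φ(2.041) + Φ(-6.524) = 0.9794 + 0.0000 = 0.9794.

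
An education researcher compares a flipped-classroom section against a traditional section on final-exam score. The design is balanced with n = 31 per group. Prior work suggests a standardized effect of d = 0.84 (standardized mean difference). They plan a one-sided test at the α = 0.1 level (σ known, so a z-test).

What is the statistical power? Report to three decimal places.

Power ≈ 0.979

Noncentrality parameter: δ = d·√(n/2) = 0.84 × √(31/2) = 3.3071
Critical value for a one-sided test at α = 0.1: z_α = 1.282.
Power = P(Z > 1.282 − δ) = Φ(2.026) = 0.9786.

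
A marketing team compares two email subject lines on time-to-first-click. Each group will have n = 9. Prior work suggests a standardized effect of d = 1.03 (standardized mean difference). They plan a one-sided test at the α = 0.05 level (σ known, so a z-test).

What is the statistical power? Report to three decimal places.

Noncentrality parameter: δ = d·√(n/2) = 1.03 × √(9/2) = 2.1850
One-sided α = 0.05 → critical value z_{0.05} = 1.645.
Power = Φ(δ − 1.645) = Φ(0.540) = 0.7054.

Power ≈ 0.705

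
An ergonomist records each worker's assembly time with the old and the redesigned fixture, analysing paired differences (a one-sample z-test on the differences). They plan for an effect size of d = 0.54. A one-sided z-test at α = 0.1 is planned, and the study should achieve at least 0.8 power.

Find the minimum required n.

n = 16

For power 0.8 need Φ(δ − z_{0.1}) = 0.8, so δ = z_{0.1} + z_{0.20} = 1.282 + 0.842 = 2.123.
δ = d·√n ⇒ n = (δ/d)² = (2.123 / 0.54)² = 15.46.
Round up to the next whole unit.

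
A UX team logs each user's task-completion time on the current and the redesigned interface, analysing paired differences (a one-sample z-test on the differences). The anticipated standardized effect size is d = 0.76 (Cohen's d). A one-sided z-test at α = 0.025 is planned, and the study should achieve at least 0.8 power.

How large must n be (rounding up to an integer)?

n = 14

Set Φ(δ − 1.960) = 0.8; then δ − 1.960 = Φ⁻¹(0.8) = 0.842, giving δ = 2.802.
δ = d·√n ⇒ n = (δ/d)² = (2.802 / 0.76)² = 13.59.
Rounding up, n = 14.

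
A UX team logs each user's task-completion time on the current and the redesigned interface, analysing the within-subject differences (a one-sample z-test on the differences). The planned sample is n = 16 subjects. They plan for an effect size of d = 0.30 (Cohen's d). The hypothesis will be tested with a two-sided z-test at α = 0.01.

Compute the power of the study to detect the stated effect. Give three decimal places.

Noncentrality parameter: δ = d·√n = 0.30 × √16 = 1.2000
Critical value for a two-sided test at α = 0.01: z_{α/2} = 2.576.
Power = Φ(δ − 2.576) + Φ(−δ − 2.576) = Φ(-1.376) + Φ(-3.776) = 0.0844 + 0.0001 = 0.0845.

Power ≈ 0.085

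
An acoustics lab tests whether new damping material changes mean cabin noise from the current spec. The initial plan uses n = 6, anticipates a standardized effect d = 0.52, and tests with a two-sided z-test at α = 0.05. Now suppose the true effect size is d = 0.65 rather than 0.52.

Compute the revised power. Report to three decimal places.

With d = 0.65: δ = d·√n = 0.65 × √6 = 1.5922. Critical value z_{0.025} = 1.960.
Revised power = Φ(δ − 1.960) + Φ(−δ − 1.960) = Φ(-0.368) + Φ(-3.552) = 0.3565 + 0.0002 = 0.3567.

Power ≈ 0.357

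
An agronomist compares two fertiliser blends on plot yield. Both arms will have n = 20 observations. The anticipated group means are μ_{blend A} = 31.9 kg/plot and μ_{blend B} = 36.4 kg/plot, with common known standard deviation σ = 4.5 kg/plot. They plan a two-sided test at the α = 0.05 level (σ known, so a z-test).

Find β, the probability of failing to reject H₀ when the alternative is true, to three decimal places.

β ≈ 0.115

Standardized effect: d = |μ_{blend A} − μ_{blend B}| / σ = |31.9 − 36.4| / 4.5 = 1.0000
Noncentrality parameter: δ = d·√(n/2) = 1.0000 × √(20/2) = 3.1623
Two-sided α = 0.05 → critical value z_{0.025} = 1.960.
Power = Φ(δ − 1.960) + Φ(−δ − 1.960) = Φ(1.202) + Φ(-5.122) = 0.8854 + 0.0000 = 0.8854.
Type II error: β = 1 − power = 1 − 0.8854 = 0.1146.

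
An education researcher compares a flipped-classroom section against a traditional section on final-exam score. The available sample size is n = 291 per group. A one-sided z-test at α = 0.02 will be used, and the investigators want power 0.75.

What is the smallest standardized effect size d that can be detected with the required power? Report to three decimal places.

d ≈ 0.226

Required noncentrality: δ = z_{0.02} + z_{0.25} = 2.054 + 0.674 = 2.728.
δ = d·√(n/2) ⇒ d = δ/√(n/2) = 2.728/√(291/2) = 0.2262.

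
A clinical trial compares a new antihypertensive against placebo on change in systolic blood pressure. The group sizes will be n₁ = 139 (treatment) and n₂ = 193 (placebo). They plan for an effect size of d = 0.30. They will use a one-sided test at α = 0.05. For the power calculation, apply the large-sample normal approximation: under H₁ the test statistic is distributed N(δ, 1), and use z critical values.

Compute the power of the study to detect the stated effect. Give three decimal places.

Power ≈ 0.854

Noncentrality parameter: δ = d / √(1/n₁ + 1/n₂) = 0.30 / √(1/139 + 1/193) = 2.6967
Critical value for a one-sided test at α = 0.05: z_α = 1.645.
Power = P(Z > 1.645 − δ) = Φ(1.052) = 0.8536.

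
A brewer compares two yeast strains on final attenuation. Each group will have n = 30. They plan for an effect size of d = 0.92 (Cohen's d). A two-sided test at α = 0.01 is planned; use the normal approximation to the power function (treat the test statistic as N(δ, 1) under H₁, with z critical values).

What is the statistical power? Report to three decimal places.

Noncentrality parameter: δ = d·√(n/2) = 0.92 × √(30/2) = 3.5631
Two-sided α = 0.01 → critical value z_{0.005} = 2.576.
Power = Φ(δ − 2.576) + Φ(−δ − 2.576) = Φ(0.987) + Φ(-6.139) = 0.8383 + 0.0000 = 0.8383.

Power ≈ 0.838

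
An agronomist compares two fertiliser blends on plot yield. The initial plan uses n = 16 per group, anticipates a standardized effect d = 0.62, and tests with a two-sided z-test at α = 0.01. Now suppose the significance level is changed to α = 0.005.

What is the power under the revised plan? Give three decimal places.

δ = d·√(n/2) = 0.62 × √(16/2) = 1.7536 (unchanged). New critical value: z_{0.0025} = 2.807.
Revised power = Φ(δ − 2.807) + Φ(−δ − 2.807) = Φ(-1.053) + Φ(-4.561) = 0.1461 + 0.0000 = 0.1461.

Power ≈ 0.146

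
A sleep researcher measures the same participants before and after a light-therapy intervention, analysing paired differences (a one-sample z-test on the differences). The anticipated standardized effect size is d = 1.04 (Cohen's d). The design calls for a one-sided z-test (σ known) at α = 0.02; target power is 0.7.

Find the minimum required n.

n = 7

Set Φ(δ − 2.054) = 0.7; then δ − 2.054 = Φ⁻¹(0.7) = 0.524, giving δ = 2.578.
δ = d·√n ⇒ n = (δ/d)² = (2.578 / 1.04)² = 6.15.
Round up to the next whole unit.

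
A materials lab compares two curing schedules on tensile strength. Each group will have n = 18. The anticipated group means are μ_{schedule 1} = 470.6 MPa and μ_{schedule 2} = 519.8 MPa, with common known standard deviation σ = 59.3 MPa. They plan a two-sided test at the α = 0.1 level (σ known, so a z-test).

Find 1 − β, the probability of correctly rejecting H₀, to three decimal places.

Standardized effect: d = |μ_{schedule 1} − μ_{schedule 2}| / σ = |470.6 − 519.8| / 59.3 = 0.8297
Noncentrality parameter: δ = d·√(n/2) = 0.8297 × √(18/2) = 2.4890
Critical value for a two-sided test at α = 0.1: z_{α/2} = 1.645.
Power = Φ(δ − 1.645) + Φ(−δ − 1.645) = Φ(0.844) + Φ(-4.134) = 0.8007 + 0.0000 = 0.8007.

Power ≈ 0.801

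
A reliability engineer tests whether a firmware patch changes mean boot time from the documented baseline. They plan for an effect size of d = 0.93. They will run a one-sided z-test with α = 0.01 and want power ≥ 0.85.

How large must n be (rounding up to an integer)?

For power 0.85 need Φ(δ − z_{0.01}) = 0.85, so δ = z_{0.01} + z_{0.15} = 2.326 + 1.036 = 3.363.
δ = d·√n ⇒ n = (δ/d)² = (3.363 / 0.93)² = 13.07.
Rounding up, n = 14.

n = 14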